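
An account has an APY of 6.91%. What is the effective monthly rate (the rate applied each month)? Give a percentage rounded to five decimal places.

The per-month rate i satisfies (1 + i)^12 = 1 + 0.0691.
i = 1.0691^(1/12) − 1 = 0.0055836 = 0.55836%.

0.55836%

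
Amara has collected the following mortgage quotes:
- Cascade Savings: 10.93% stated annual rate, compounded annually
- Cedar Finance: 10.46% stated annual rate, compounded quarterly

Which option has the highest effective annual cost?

Cascade Savings

Cascade Savings: compounded annually, EAR = 10.930%
Cedar Finance: (1 + 0.1046/4)^4 − 1 = 10.877%
The highest effective annual rate is Cascade Savings at 10.930%.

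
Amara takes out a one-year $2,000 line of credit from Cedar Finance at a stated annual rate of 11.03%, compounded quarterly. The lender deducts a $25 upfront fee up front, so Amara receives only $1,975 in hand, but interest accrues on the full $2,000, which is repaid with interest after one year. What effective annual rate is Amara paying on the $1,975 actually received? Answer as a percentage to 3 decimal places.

12.906%

Amount owed after one year: 2,000 × (1 + 0.1103/4)^4 = 2,000 × 1.114947 = $2,229.89.
Effective rate on net proceeds: 2,229.89 / 1,975 − 1 = 0.129060 = 12.906%.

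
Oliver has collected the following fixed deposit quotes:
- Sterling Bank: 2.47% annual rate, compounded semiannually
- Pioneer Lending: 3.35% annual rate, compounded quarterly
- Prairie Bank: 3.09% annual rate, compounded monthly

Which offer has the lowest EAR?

Sterling Bank: (1 + 0.0247/2)^2 − 1 = 2.485%
Pioneer Lending: (1 + 0.0335/4)^4 − 1 = 3.392%
Prairie Bank: (1 + 0.0309/12)^12 − 1 = 3.134%
The lowest effective annual rate is Sterling Bank at 2.485%.

Sterling Bank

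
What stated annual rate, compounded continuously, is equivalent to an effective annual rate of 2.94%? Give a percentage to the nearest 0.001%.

Continuous: nominal r satisfies e^r − 1 = 0.0294.
r = ln(1 + 0.0294) = ln(1.0294) = 0.028976 = 2.898%.

2.898%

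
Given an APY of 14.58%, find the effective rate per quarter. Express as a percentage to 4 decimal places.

3.4611%

The per-quarter rate i satisfies (1 + i)^4 = 1 + 0.1458.
i = 1.1458^(1/4) − 1 = 0.0346113 = 3.4611%.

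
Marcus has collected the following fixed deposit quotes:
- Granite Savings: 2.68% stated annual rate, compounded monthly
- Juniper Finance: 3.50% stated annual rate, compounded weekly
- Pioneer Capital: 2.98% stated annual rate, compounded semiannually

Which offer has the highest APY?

Juniper Finance

Granite Savings: (1 + 0.0268/12)^12 − 1 = 2.713%
Juniper Finance: (1 + 0.0350/52)^52 − 1 = 3.561%
Pioneer Capital: (1 + 0.0298/2)^2 − 1 = 3.002%
The highest effective annual rate is Juniper Finance at 3.561%.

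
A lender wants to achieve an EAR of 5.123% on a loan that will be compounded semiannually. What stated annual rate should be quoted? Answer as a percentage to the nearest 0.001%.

5.059%

(1 + r/2)^2 − 1 = 0.05123, so 1 + r/2 = 1.05123^(1/2).
r/2 = 0.025295, so r = 0.050590 = 5.059%.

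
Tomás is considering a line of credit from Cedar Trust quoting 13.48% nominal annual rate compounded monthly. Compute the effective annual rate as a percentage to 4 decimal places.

EAR = (1 + 0.1348/12)^12 − 1.
= (1 + 0.011233)^12 − 1 = 1.143448 − 1 = 14.3448%.

14.3448%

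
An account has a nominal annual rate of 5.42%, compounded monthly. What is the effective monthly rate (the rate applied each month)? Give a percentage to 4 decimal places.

With a nominal annual rate compounded monthly, the periodic rate is the nominal rate divided by 12.
i = 0.0542 / 12 = 0.0045167 = 0.4517%.

0.4517%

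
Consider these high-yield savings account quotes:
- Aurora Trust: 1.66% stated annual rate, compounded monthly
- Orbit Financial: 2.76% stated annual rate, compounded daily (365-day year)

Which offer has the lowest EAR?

Aurora Trust

Aurora Trust: (1 + 0.0166/12)^12 − 1 = 1.673%
Orbit Financial: (1 + 0.0276/365)^365 − 1 = 2.798%
The lowest effective annual rate is Aurora Trust at 1.673%.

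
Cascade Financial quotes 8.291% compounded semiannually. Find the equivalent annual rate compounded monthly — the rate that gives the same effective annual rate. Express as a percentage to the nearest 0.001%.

EAR = (1 + 0.08291/2)^2 − 1 = 0.084629.
Solve (1 + r/12)^12 = 1.084629: r/12 = 1.084629^(1/12) − 1 = 0.006793, so r = 0.081513 = 8.151%.

8.151%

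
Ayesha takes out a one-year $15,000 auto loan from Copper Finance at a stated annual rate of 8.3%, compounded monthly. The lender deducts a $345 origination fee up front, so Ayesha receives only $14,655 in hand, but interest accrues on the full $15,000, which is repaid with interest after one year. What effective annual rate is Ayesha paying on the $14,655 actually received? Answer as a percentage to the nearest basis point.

Amount owed after one year: 15,000 × (1 + 0.083/12)^12 = 15,000 × 1.086231 = $16,293.47.
Effective rate on net proceeds: 16,293.47 / 14,655 − 1 = 0.111803 = 11.18%.

11.18%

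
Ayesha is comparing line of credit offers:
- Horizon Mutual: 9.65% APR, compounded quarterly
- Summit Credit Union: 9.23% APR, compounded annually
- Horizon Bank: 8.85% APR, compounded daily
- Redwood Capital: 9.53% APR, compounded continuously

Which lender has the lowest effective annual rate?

Horizon Mutual: (1 + 0.0965/4)^4 − 1 = 10.005%
Summit Credit Union: compounded annually, EAR = 9.230%
Horizon Bank: (1 + 0.0885/365)^365 − 1 = 9.252%
Redwood Capital: e^0.0953 − 1 = 9.999%
The lowest effective annual rate is Summit Credit Union at 9.230%.

Summit Credit Union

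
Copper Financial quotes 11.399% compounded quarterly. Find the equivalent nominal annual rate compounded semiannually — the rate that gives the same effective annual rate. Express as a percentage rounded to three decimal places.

EAR = (1 + 0.11399/4)^4 − 1 = 0.118956.
Solve (1 + r/2)^2 = 1.118956: r/2 = 1.118956^(1/2) − 1 = 0.057807, so r = 0.115614 = 11.561%.

11.561%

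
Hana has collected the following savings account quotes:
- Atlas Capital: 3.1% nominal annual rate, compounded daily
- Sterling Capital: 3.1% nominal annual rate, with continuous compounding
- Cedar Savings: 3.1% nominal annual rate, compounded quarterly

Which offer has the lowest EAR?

Atlas Capital: (1 + 0.031/365)^365 − 1 = 3.148%
Sterling Capital: e^0.031 − 1 = 3.149%
Cedar Savings: (1 + 0.031/4)^4 − 1 = 3.136%
The lowest effective annual rate is Cedar Savings at 3.136%.

Cedar Savings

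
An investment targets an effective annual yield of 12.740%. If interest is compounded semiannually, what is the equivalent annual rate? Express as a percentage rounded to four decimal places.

12.3582%

(1 + r/2)^2 − 1 = 0.12740, so 1 + r/2 = 1.12740^(1/2).
r/2 = 0.061791, so r = 0.123582 = 12.3582%.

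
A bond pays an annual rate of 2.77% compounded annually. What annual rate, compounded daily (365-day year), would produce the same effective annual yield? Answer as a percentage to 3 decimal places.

2.732%

Compounded annually, EAR = nominal = 0.027700.
Solve (1 + r/365)^365 = 1.027700: r/365 = 1.027700^(1/365) − 1 = 0.000075, so r = 0.027324 = 2.732%.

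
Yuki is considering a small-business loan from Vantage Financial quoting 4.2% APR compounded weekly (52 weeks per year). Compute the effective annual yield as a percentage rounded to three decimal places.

EAR = (1 + 0.042/52)^52 − 1.
= (1 + 0.000808)^52 − 1 = 1.042877 − 1 = 4.288%.

4.288%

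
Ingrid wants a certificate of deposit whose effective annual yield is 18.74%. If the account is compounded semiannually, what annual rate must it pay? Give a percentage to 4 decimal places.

17.9358%

(1 + r/2)^2 − 1 = 0.1874, so 1 + r/2 = 1.1874^(1/2).
r/2 = 0.089679, so r = 0.179358 = 17.9358%.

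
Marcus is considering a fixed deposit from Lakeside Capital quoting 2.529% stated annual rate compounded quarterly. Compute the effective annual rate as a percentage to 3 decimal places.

2.553%

EAR = (1 + 0.02529/4)^4 − 1.
= (1 + 0.006322)^4 − 1 = 1.025531 − 1 = 2.553%.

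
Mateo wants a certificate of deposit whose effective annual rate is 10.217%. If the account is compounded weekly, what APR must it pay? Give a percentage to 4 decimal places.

9.7372%

(1 + r/52)^52 − 1 = 0.10217, so 1 + r/52 = 1.10217^(1/52).
r/52 = 0.001873, so r = 0.097372 = 9.7372%.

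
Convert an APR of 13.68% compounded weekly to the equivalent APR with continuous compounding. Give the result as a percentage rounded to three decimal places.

13.662%

EAR = (1 + 0.1368/52)^52 − 1 = 0.146393.
Equivalent continuous rate: r = ln(1 + 0.146393) = 0.136620 = 13.662%.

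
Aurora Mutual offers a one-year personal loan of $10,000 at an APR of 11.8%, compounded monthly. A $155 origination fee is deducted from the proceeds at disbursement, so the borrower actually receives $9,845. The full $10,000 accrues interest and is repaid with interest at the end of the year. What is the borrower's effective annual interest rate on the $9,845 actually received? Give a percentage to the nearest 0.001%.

14.230%

Amount owed after one year: 10,000 × (1 + 0.118/12)^12 = 10,000 × 1.124596 = $11,245.96.
Effective rate on net proceeds: 11,245.96 / 9,845 − 1 = 0.142301 = 14.230%.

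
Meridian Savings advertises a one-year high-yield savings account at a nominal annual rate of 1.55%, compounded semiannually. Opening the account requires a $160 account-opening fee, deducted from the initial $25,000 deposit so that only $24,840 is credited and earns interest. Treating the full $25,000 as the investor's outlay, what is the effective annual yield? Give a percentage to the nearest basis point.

0.91%

Value after one year: 24,840 × (1 + 0.0155/2)^2 = 24,840 × 1.015560 = $25,226.51.
Effective yield on the $25,000 outlay: 25,226.51 / 25,000 − 1 = 0.009060 = 0.91%.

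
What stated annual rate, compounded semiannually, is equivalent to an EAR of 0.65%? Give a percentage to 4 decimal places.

0.6489%

(1 + r/2)^2 − 1 = 0.0065, so 1 + r/2 = 1.0065^(1/2).
r/2 = 0.003245, so r = 0.006489 = 0.6489%.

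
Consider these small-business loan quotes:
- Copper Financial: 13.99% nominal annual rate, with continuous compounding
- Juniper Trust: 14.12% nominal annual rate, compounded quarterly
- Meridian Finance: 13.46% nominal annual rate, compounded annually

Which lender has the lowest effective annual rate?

Meridian Finance

Copper Financial: e^0.1399 − 1 = 15.016%
Juniper Trust: (1 + 0.1412/4)^4 − 1 = 14.885%
Meridian Finance: compounded annually, EAR = 13.460%
The lowest effective annual rate is Meridian Finance at 13.460%.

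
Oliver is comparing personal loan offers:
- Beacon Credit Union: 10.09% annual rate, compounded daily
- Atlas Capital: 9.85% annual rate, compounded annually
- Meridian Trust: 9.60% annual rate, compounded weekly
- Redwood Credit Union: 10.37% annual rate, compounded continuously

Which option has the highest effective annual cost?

Beacon Credit Union: (1 + 0.1009/365)^365 − 1 = 10.615%
Atlas Capital: compounded annually, EAR = 9.850%
Meridian Trust: (1 + 0.0960/52)^52 − 1 = 10.066%
Redwood Credit Union: e^0.1037 − 1 = 10.927%
The highest effective annual rate is Redwood Credit Union at 10.927%.

Redwood Credit Union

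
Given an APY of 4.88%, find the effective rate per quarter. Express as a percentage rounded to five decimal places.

1.19829%

The per-quarter rate i satisfies (1 + i)^4 = 1 + 0.0488.
i = 1.0488^(1/4) − 1 = 0.0119829 = 1.19829%.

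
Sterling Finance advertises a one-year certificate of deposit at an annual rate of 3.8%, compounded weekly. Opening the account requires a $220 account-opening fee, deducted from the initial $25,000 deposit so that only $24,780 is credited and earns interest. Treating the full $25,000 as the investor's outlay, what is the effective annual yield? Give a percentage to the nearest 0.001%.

2.958%

Value after one year: 24,780 × (1 + 0.038/52)^52 = 24,780 × 1.038717 = $25,739.40.
Effective yield on the $25,000 outlay: 25,739.40 / 25,000 − 1 = 0.029576 = 2.958%.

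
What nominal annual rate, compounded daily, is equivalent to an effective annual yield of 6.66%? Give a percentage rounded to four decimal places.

6.4482%

(1 + r/365)^365 − 1 = 0.0666, so 1 + r/365 = 1.0666^(1/365).
r/365 = 0.000177, so r = 0.064482 = 6.4482%.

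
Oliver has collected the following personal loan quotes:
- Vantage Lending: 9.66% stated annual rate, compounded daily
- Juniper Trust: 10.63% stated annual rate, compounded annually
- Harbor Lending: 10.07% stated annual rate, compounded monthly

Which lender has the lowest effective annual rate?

Vantage Lending: (1 + 0.0966/365)^365 − 1 = 10.141%
Juniper Trust: compounded annually, EAR = 10.630%
Harbor Lending: (1 + 0.1007/12)^12 − 1 = 10.548%
The lowest effective annual rate is Vantage Lending at 10.141%.

Vantage Lending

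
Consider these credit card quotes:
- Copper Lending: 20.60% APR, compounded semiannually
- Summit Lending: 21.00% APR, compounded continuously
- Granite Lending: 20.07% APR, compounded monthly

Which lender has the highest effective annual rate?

Summit Lending

Copper Lending: (1 + 0.2060/2)^2 − 1 = 21.661%
Summit Lending: e^0.2100 − 1 = 23.368%
Granite Lending: (1 + 0.2007/12)^12 − 1 = 22.023%
The highest effective annual rate is Summit Lending at 23.368%.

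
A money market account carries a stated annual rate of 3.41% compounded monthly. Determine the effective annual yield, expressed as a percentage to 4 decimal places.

3.4638%

EAR = (1 + 0.0341/12)^12 − 1.
= 1.034638 − 1 = 3.4638%.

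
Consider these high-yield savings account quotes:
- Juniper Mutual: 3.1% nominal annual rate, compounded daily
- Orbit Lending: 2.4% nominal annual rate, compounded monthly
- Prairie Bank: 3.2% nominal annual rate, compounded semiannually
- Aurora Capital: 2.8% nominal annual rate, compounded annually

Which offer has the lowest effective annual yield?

Orbit Lending

Juniper Mutual: (1 + 0.031/365)^365 − 1 = 3.148%
Orbit Lending: (1 + 0.024/12)^12 − 1 = 2.427%
Prairie Bank: (1 + 0.032/2)^2 − 1 = 3.226%
Aurora Capital: compounded annually, EAR = 2.800%
The lowest effective annual rate is Orbit Lending at 2.427%.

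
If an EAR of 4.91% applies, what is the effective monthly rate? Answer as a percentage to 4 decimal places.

The per-month rate i satisfies (1 + i)^12 = 1 + 0.0491.
i = 1.0491^(1/12) − 1 = 0.0040024 = 0.4002%.

0.4002%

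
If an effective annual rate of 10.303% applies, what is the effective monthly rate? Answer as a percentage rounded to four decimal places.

The per-month rate i satisfies (1 + i)^12 = 1 + 0.10303.
i = 1.10303^(1/12) − 1 = 0.0082052 = 0.8205%.

0.8205%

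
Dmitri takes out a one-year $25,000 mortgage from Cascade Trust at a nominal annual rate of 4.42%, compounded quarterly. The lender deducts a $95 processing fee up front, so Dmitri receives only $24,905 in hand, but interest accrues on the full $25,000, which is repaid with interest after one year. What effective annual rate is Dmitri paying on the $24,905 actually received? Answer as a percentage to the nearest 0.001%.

4.892%

Amount owed after one year: 25,000 × (1 + 0.0442/4)^4 = 25,000 × 1.044938 = $26,123.45.
Effective rate on net proceeds: 26,123.45 / 24,905 − 1 = 0.048924 = 4.892%.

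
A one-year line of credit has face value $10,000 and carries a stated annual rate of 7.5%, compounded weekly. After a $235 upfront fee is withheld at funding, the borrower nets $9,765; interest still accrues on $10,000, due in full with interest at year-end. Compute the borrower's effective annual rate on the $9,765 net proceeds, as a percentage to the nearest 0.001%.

Amount owed after one year: 10,000 × (1 + 0.075/52)^52 = 10,000 × 1.077826 = $10,778.26.
Effective rate on net proceeds: 10,778.26 / 9,765 − 1 = 0.103764 = 10.376%.

10.376%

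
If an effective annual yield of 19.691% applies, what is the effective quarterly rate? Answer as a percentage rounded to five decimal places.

The per-quarter rate i satisfies (1 + i)^4 = 1 + 0.19691.
i = 1.19691^(1/4) − 1 = 0.0459607 = 4.59607%.

4.59607%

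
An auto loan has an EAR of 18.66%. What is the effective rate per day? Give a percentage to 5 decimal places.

The per-day rate i satisfies (1 + i)^365 = 1 + 0.1866.
i = 1.1866^(1/365) − 1 = 0.0004689 = 0.04689%.

0.04689%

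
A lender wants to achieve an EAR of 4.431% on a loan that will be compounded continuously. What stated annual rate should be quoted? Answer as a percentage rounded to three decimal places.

4.336%

Continuous: nominal r satisfies e^r − 1 = 0.04431.
r = ln(1 + 0.04431) = ln(1.04431) = 0.043356 = 4.336%.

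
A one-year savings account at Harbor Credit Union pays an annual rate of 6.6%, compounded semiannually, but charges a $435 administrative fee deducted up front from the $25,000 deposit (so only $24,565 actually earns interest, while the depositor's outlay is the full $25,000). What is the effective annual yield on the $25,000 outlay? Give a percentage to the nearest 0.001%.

Value after one year: 24,565 × (1 + 0.066/2)^2 = 24,565 × 1.067089 = $26,213.04.
Effective yield on the $25,000 outlay: 26,213.04 / 25,000 − 1 = 0.048522 = 4.852%.

4.852%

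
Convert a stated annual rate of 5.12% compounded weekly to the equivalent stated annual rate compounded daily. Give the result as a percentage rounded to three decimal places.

5.118%

EAR = (1 + 0.0512/52)^52 − 1 = 0.052507.
Solve (1 + r/365)^365 = 1.052507: r/365 = 1.052507^(1/365) − 1 = 0.000140, so r = 0.051178 = 5.118%.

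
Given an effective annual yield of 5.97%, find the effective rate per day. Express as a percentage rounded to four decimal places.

0.0159%

The per-day rate i satisfies (1 + i)^365 = 1 + 0.0597.
i = 1.0597^(1/365) − 1 = 0.0001589 = 0.0159%.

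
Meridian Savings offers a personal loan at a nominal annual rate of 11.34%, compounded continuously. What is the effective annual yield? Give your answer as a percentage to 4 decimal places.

With continuous compounding, EAR = e^0.1134 − 1.
e^0.1134 = 1.120080, so EAR = 0.120080 = 12.0080%.

12.0080%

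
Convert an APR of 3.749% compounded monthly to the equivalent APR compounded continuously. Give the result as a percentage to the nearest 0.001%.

3.743%

EAR = (1 + 0.03749/12)^12 − 1 = 0.038141.
Equivalent continuous rate: r = ln(1 + 0.038141) = 0.037432 = 3.743%.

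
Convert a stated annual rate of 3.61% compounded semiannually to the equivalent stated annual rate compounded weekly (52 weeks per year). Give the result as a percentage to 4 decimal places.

3.5790%

EAR = (1 + 0.0361/2)^2 − 1 = 0.036426.
Solve (1 + r/52)^52 = 1.036426: r/52 = 1.036426^(1/52) − 1 = 0.000688, so r = 0.035790 = 3.5790%.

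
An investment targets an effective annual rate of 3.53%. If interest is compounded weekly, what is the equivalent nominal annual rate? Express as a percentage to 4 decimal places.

(1 + r/52)^52 − 1 = 0.0353, so 1 + r/52 = 1.0353^(1/52).
r/52 = 0.000667, so r = 0.034703 = 3.4703%.

3.4703%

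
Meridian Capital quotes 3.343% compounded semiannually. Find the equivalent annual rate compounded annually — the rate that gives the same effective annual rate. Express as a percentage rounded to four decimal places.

3.3709%

EAR = (1 + 0.03343/2)^2 − 1 = 0.033709.
Compounded annually, the equivalent nominal rate is the EAR itself: 3.3709%.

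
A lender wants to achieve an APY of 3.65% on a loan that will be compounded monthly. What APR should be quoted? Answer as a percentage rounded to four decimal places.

3.5903%

(1 + r/12)^12 − 1 = 0.0365, so 1 + r/12 = 1.0365^(1/12).
r/12 = 0.002992, so r = 0.035903 = 3.5903%.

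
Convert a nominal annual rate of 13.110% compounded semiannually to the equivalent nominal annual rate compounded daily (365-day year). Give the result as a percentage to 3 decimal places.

EAR = (1 + 0.13110/2)^2 − 1 = 0.135397.
Solve (1 + r/365)^365 = 1.135397: r/365 = 1.135397^(1/365) − 1 = 0.000348, so r = 0.127004 = 12.700%.

12.700%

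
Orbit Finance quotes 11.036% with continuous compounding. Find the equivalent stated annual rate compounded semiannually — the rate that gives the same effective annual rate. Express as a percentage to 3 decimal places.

11.346%

EAR under continuous compounding: e^0.11036 − 1 = 0.116680.
Solve (1 + r/2)^2 = 1.116680: r/2 = 1.116680^(1/2) − 1 = 0.056731, so r = 0.113462 = 11.346%.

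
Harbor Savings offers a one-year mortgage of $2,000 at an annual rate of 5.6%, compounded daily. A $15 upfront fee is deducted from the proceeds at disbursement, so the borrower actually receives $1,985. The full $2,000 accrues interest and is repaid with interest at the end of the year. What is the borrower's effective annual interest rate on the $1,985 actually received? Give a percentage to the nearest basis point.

6.56%

Amount owed after one year: 2,000 × (1 + 0.056/365)^365 = 2,000 × 1.057593 = $2,115.19.
Effective rate on net proceeds: 2,115.19 / 1,985 − 1 = 0.065585 = 6.56%.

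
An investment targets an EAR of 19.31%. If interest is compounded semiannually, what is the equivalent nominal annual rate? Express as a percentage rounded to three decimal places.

18.458%

(1 + r/2)^2 − 1 = 0.1931, so 1 + r/2 = 1.1931^(1/2).
r/2 = 0.092291, so r = 0.184582 = 18.458%.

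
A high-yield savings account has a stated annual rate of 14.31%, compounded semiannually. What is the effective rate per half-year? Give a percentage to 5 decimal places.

7.15500%

With a nominal annual rate compounded semiannually, the periodic rate is the nominal rate divided by 2.
i = 0.1431 / 2 = 0.0715500 = 7.15500%.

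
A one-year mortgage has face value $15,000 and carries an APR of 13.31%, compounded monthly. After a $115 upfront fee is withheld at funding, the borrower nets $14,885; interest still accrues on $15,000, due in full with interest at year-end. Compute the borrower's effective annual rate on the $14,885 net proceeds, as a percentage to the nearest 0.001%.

15.035%

Amount owed after one year: 15,000 × (1 + 0.1331/12)^12 = 15,000 × 1.141527 = $17,122.91.
Effective rate on net proceeds: 17,122.91 / 14,885 − 1 = 0.150347 = 15.035%.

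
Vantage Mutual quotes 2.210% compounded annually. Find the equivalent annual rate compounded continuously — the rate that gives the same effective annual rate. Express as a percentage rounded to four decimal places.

2.1859%

Compounded annually, EAR = nominal = 0.022100.
Equivalent continuous rate: r = ln(1 + 0.022100) = 0.021859 = 2.1859%.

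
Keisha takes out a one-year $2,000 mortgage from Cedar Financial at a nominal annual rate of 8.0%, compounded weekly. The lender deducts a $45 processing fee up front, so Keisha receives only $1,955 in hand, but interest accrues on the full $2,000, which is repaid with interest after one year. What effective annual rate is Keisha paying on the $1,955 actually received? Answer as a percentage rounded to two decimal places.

Amount owed after one year: 2,000 × (1 + 0.080/52)^52 = 2,000 × 1.083220 = $2,166.44.
Effective rate on net proceeds: 2,166.44 / 1,955 − 1 = 0.108154 = 10.82%.

10.82%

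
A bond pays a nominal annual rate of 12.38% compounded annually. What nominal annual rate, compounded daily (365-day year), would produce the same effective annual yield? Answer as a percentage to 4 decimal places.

11.6734%

Compounded annually, EAR = nominal = 0.123800.
Solve (1 + r/365)^365 = 1.123800: r/365 = 1.123800^(1/365) − 1 = 0.000320, so r = 0.116734 = 11.6734%.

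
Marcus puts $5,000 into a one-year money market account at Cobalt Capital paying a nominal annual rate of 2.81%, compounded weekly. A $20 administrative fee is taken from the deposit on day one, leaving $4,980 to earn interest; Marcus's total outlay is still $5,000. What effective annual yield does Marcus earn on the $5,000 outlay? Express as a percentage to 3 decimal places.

Value after one year: 4,980 × (1 + 0.0281/52)^52 = 4,980 × 1.028491 = $5,121.88.
Effective yield on the $5,000 outlay: 5,121.88 / 5,000 − 1 = 0.024377 = 2.438%.

2.438%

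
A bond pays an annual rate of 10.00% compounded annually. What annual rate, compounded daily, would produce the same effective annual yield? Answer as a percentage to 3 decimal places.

9.532%

Compounded annually, EAR = nominal = 0.100000.
Solve (1 + r/365)^365 = 1.100000: r/365 = 1.100000^(1/365) − 1 = 0.000261, so r = 0.095323 = 9.532%.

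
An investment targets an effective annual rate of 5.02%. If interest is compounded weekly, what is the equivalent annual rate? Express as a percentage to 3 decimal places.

4.900%

(1 + r/52)^52 − 1 = 0.0502, so 1 + r/52 = 1.0502^(1/52).
r/52 = 0.000942, so r = 0.049004 = 4.900%.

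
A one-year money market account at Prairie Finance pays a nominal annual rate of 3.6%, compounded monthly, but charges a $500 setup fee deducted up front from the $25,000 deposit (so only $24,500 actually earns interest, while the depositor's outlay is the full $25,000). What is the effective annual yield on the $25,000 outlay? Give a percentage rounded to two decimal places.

1.59%

Value after one year: 24,500 × (1 + 0.036/12)^12 = 24,500 × 1.036600 = $25,396.70.
Effective yield on the $25,000 outlay: 25,396.70 / 25,000 − 1 = 0.015868 = 1.59%.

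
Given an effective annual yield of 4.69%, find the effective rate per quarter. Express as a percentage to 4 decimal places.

The per-quarter rate i satisfies (1 + i)^4 = 1 + 0.0469.
i = 1.0469^(1/4) − 1 = 0.0115243 = 1.1524%.

1.1524%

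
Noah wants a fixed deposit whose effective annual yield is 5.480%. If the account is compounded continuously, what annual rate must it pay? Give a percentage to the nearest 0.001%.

Continuous: nominal r satisfies e^r − 1 = 0.05480.
r = ln(1 + 0.05480) = ln(1.05480) = 0.053351 = 5.335%.

5.335%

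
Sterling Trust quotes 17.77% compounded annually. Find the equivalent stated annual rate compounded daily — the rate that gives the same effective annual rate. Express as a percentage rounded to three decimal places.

Compounded annually, EAR = nominal = 0.177700.
Solve (1 + r/365)^365 = 1.177700: r/365 = 1.177700^(1/365) − 1 = 0.000448, so r = 0.163600 = 16.360%.

16.360%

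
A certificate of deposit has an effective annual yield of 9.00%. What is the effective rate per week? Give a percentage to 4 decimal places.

0.1659%

The per-week rate i satisfies (1 + i)^52 = 1 + 0.0900.
i = 1.0900^(1/52) − 1 = 0.0016586 = 0.1659%.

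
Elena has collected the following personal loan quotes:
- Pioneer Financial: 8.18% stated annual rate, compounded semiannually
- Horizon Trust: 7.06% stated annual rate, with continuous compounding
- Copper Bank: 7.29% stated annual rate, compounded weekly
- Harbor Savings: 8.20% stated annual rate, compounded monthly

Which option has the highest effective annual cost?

Pioneer Financial: (1 + 0.0818/2)^2 − 1 = 8.347%
Horizon Trust: e^0.0706 − 1 = 7.315%
Copper Bank: (1 + 0.0729/52)^52 − 1 = 7.557%
Harbor Savings: (1 + 0.0820/12)^12 − 1 = 8.515%
The highest effective annual rate is Harbor Savings at 8.515%.

Harbor Savings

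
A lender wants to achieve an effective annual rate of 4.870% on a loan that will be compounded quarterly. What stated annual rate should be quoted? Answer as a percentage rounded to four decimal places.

4.7835%

(1 + r/4)^4 − 1 = 0.04870, so 1 + r/4 = 1.04870^(1/4).
r/4 = 0.011959, so r = 0.047835 = 4.7835%.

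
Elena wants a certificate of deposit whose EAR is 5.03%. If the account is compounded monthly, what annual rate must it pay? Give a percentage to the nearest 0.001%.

(1 + r/12)^12 − 1 = 0.0503, so 1 + r/12 = 1.0503^(1/12).
r/12 = 0.004098, so r = 0.049176 = 4.918%.

4.918%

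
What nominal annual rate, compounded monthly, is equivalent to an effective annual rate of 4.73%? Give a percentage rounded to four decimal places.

(1 + r/12)^12 − 1 = 0.0473, so 1 + r/12 = 1.0473^(1/12).
r/12 = 0.003859, so r = 0.046305 = 4.6305%.

4.6305%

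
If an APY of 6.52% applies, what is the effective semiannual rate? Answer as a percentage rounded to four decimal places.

3.2085%

The per-half-year rate i satisfies (1 + i)^2 = 1 + 0.0652.
i = 1.0652^(1/2) − 1 = 0.0320853 = 3.2085%.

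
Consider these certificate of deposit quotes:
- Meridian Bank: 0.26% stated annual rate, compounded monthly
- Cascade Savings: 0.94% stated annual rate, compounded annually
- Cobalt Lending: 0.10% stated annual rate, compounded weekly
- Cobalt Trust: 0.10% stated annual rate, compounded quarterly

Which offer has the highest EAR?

Cascade Savings

Meridian Bank: (1 + 0.0026/12)^12 − 1 = 0.260%
Cascade Savings: compounded annually, EAR = 0.940%
Cobalt Lending: (1 + 0.0010/52)^52 − 1 = 0.100%
Cobalt Trust: (1 + 0.0010/4)^4 − 1 = 0.100%
The highest effective annual rate is Cascade Savings at 0.940%.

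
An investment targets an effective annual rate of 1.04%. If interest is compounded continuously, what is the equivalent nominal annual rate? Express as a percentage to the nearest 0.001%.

Continuous: nominal r satisfies e^r − 1 = 0.0104.
r = ln(1 + 0.0104) = ln(1.0104) = 0.010346 = 1.035%.

1.035%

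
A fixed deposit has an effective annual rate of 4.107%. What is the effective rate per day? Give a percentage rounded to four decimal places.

The per-day rate i satisfies (1 + i)^365 = 1 + 0.04107.
i = 1.04107^(1/365) − 1 = 0.0001103 = 0.0110%.

0.0110%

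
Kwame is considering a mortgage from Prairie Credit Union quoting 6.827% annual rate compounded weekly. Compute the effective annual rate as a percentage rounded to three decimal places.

7.061%

EAR = (1 + 0.06827/52)^52 − 1.
= 1.070606 − 1 = 7.061%.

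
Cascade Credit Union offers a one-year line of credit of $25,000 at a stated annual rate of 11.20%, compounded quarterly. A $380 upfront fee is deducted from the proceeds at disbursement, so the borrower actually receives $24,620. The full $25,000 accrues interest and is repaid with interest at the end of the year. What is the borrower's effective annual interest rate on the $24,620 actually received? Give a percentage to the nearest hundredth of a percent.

13.40%

Amount owed after one year: 25,000 × (1 + 0.1120/4)^4 = 25,000 × 1.116792 = $27,919.81.
Effective rate on net proceeds: 27,919.81 / 24,620 − 1 = 0.134030 = 13.40%.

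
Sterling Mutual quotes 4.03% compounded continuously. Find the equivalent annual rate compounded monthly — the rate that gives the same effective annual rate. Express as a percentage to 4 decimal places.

4.0368%

EAR under continuous compounding: e^0.0403 − 1 = 0.041123.
Solve (1 + r/12)^12 = 1.041123: r/12 = 1.041123^(1/12) − 1 = 0.003364, so r = 0.040368 = 4.0368%.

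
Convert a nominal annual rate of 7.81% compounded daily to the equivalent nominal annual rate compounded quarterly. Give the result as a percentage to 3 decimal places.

EAR = (1 + 0.0781/365)^365 − 1 = 0.081222.
Solve (1 + r/4)^4 = 1.081222: r/4 = 1.081222^(1/4) − 1 = 0.019715, so r = 0.078859 = 7.886%.

7.886%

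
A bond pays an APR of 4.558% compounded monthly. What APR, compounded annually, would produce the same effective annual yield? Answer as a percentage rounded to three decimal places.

4.654%

EAR = (1 + 0.04558/12)^12 − 1 = 0.046544.
Compounded annually, the equivalent nominal rate is the EAR itself: 4.654%.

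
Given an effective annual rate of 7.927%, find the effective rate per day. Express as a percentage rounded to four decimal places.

0.0209%

The per-day rate i satisfies (1 + i)^365 = 1 + 0.07927.
i = 1.07927^(1/365) − 1 = 0.0002090 = 0.0209%.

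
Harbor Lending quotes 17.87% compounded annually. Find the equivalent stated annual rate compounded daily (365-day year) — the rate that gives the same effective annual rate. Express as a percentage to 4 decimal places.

16.4449%

Compounded annually, EAR = nominal = 0.178700.
Solve (1 + r/365)^365 = 1.178700: r/365 = 1.178700^(1/365) − 1 = 0.000451, so r = 0.164449 = 16.4449%.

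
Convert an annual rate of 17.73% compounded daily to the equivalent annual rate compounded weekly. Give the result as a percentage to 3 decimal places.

EAR = (1 + 0.1773/365)^365 − 1 = 0.193938.
Solve (1 + r/52)^52 = 1.193938: r/52 = 1.193938^(1/52) − 1 = 0.003415, so r = 0.177559 = 17.756%.

17.756%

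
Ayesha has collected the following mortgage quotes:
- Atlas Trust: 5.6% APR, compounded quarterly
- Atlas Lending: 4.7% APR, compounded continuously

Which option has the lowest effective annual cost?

Atlas Trust: (1 + 0.056/4)^4 − 1 = 5.719%
Atlas Lending: e^0.047 − 1 = 4.812%
The lowest effective annual rate is Atlas Lending at 4.812%.

Atlas Lending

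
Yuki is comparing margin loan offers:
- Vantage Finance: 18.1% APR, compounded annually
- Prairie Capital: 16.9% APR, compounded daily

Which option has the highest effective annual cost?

Prairie Capital

Vantage Finance: compounded annually, EAR = 18.100%
Prairie Capital: (1 + 0.169/365)^365 − 1 = 18.407%
The highest effective annual rate is Prairie Capital at 18.407%.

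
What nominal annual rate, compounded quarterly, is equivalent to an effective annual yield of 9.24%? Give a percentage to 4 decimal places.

(1 + r/4)^4 − 1 = 0.0924, so 1 + r/4 = 1.0924^(1/4).
r/4 = 0.022340, so r = 0.089361 = 8.9361%.

8.9361%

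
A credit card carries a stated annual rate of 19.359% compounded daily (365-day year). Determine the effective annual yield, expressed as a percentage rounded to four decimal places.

21.3536%

EAR = (1 + 0.19359/365)^365 − 1.
= 1.213536 − 1 = 21.3536%.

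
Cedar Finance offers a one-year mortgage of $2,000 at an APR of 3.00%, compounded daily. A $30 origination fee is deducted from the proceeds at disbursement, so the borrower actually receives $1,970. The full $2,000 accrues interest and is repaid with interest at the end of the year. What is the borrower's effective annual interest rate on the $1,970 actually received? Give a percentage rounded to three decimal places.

Amount owed after one year: 2,000 × (1 + 0.0300/365)^365 = 2,000 × 1.030453 = $2,060.91.
Effective rate on net proceeds: 2,060.91 / 1,970 − 1 = 0.046145 = 4.615%.

4.615%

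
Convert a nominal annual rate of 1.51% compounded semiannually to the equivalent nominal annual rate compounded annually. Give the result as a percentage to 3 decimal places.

EAR = (1 + 0.0151/2)^2 − 1 = 0.015157.
Compounded annually, the equivalent nominal rate is the EAR itself: 1.516%.

1.516%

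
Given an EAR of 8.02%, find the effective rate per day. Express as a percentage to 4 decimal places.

The per-day rate i satisfies (1 + i)^365 = 1 + 0.0802.
i = 1.0802^(1/365) − 1 = 0.0002114 = 0.0211%.

0.0211%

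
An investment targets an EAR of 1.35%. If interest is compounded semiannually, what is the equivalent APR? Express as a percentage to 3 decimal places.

(1 + r/2)^2 − 1 = 0.0135, so 1 + r/2 = 1.0135^(1/2).
r/2 = 0.006727, so r = 0.013455 = 1.345%.

1.345%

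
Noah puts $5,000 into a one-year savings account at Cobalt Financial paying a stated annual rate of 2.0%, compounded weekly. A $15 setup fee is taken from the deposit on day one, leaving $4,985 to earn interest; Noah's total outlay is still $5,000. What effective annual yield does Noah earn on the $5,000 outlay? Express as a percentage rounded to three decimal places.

1.714%

Value after one year: 4,985 × (1 + 0.020/52)^52 = 4,985 × 1.020197 = $5,085.68.
Effective yield on the $5,000 outlay: 5,085.68 / 5,000 − 1 = 0.017137 = 1.714%.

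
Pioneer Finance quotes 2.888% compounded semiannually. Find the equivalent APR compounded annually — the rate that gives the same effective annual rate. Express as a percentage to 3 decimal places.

2.909%

EAR = (1 + 0.02888/2)^2 − 1 = 0.029089.
Compounded annually, the equivalent nominal rate is the EAR itself: 2.909%.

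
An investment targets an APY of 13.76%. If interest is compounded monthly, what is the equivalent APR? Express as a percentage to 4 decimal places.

12.9616%

(1 + r/12)^12 − 1 = 0.1376, so 1 + r/12 = 1.1376^(1/12).
r/12 = 0.010801, so r = 0.129616 = 12.9616%.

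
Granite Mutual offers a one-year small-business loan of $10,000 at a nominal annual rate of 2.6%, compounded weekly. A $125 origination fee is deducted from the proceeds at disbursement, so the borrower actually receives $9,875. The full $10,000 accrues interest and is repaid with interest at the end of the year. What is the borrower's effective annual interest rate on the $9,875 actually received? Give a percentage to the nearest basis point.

Amount owed after one year: 10,000 × (1 + 0.026/52)^52 = 10,000 × 1.026334 = $10,263.34.
Effective rate on net proceeds: 10,263.34 / 9,875 − 1 = 0.039326 = 3.93%.

3.93%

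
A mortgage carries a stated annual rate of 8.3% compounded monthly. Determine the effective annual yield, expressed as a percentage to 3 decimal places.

8.623%

EAR = (1 + 0.083/12)^12 − 1.
= (1 + 0.006917)^12 − 1 = 1.086231 − 1 = 8.623%.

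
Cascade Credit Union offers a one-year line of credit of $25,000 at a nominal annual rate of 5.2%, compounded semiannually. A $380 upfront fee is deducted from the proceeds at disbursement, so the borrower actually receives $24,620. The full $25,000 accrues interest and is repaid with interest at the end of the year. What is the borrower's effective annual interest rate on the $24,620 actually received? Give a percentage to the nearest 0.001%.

Amount owed after one year: 25,000 × (1 + 0.052/2)^2 = 25,000 × 1.052676 = $26,316.90.
Effective rate on net proceeds: 26,316.90 / 24,620 − 1 = 0.068924 = 6.892%.

6.892%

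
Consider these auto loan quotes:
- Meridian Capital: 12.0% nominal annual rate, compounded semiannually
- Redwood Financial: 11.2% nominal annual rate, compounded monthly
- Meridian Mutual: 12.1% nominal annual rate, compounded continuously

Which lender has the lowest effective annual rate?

Redwood Financial

Meridian Capital: (1 + 0.120/2)^2 − 1 = 12.360%
Redwood Financial: (1 + 0.112/12)^12 − 1 = 11.793%
Meridian Mutual: e^0.121 − 1 = 12.862%
The lowest effective annual rate is Redwood Financial at 11.793%.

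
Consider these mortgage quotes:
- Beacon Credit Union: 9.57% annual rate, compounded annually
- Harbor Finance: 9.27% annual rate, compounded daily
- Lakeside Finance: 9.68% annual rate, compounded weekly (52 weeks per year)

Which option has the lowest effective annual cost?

Beacon Credit Union: compounded annually, EAR = 9.570%
Harbor Finance: (1 + 0.0927/365)^365 − 1 = 9.712%
Lakeside Finance: (1 + 0.0968/52)^52 − 1 = 10.154%
The lowest effective annual rate is Beacon Credit Union at 9.570%.

Beacon Credit Union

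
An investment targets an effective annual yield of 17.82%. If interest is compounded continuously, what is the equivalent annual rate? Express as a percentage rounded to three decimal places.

16.399%

Continuous: nominal r satisfies e^r − 1 = 0.1782.
r = ln(1 + 0.1782) = ln(1.1782) = 0.163988 = 16.399%.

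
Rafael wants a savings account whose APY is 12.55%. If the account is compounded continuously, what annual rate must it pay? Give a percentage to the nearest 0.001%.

Continuous: nominal r satisfies e^r − 1 = 0.1255.
r = ln(1 + 0.1255) = ln(1.1255) = 0.118227 = 11.823%.

11.823%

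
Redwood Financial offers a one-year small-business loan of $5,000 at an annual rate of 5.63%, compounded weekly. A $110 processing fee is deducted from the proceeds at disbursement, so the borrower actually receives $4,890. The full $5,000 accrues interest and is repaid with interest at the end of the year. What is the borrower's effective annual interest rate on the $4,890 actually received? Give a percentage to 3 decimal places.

8.168%

Amount owed after one year: 5,000 × (1 + 0.0563/52)^52 = 5,000 × 1.057883 = $5,289.41.
Effective rate on net proceeds: 5,289.41 / 4,890 − 1 = 0.081680 = 8.168%.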